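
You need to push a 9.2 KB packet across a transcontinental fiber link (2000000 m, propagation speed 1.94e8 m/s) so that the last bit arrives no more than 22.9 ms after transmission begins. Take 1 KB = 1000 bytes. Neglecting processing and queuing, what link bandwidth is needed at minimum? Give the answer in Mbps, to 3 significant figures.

L = 73600 bits.
Propagation delay = 2000000 / 194000000 = 10.3093 ms.
Transmission budget = 22.9 − 10.3093 = 12.5907 ms.
R ≥ L / t_tx = 73600 bits / 0.0125907 s = 5.85 Mbps.

5.85 Mbps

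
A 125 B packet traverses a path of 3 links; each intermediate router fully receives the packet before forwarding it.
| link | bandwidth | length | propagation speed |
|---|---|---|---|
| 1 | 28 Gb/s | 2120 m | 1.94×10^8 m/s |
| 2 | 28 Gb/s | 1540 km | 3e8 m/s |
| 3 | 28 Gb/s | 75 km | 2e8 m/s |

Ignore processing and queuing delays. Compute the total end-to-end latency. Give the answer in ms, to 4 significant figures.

5.519 ms

L = 125 × 8 = 1000 bits.
Transmission delay per hop = L/R = 1000/28000000000 = 3.57143e-05 ms; 3 hops → 0.000107143 ms.
Propagation delays (d/s per hop): 0.0109278, 5.13333, 0.375 ms; sum = 5.51926 ms.
End-to-end = 5.519 ms.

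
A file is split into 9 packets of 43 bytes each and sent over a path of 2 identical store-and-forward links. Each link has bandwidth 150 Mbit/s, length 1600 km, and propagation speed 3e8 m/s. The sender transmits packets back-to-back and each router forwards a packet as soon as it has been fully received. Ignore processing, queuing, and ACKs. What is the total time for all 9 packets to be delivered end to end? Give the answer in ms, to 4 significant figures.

Per-hop transmission t_tx = L/R = 344/150000000 = 0.00229333 ms.
Per-hop propagation t_prop = 1600000/300000000 = 5.33333 ms.
Pipeline fill: first packet needs 2·t_tx to clear all hops; remaining 8 packets each add one t_tx.
Total = (2+9-1)·t_tx + 2·t_prop = 10·0.00229333 + 2·5.33333 = 10.69 ms.

10.69 ms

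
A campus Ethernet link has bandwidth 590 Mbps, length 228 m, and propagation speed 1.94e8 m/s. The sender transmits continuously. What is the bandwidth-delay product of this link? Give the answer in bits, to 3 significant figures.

693 bits

Propagation delay = 228 / 194000000 = 1.17526e-06 s.
BDP = R × t_prop = 590000000 × 1.17526e-06 = 693.402 bits.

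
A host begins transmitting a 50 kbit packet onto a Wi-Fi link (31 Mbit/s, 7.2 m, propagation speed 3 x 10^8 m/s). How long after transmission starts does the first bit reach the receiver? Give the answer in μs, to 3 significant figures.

First bit experiences only propagation delay: d/s = 7.2/300000000 = 0.0240 μs.

0.0240 μs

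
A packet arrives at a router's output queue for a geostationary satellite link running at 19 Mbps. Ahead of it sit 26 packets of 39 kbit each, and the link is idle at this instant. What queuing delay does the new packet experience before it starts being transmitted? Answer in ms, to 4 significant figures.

53.37 ms

Each queued packet: L/R = 39000/19000000 = 2.05263 ms.
26 queued → 53.3684 ms.
Queuing delay = 53.37 ms.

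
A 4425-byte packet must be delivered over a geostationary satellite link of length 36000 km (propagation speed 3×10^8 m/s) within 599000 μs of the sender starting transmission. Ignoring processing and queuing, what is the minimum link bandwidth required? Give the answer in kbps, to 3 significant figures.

73.9 kbps

L = 35400 bits.
Propagation delay = 36000000 / 300000000 = 120000 μs.
Transmission budget = 599000 − 120000 = 479000 μs.
R ≥ L / t_tx = 35400 bits / 0.479 s = 73.9 kbps.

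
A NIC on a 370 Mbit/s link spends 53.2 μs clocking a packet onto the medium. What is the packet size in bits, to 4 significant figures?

19680 bits

L = R × t_tx = 370000000 b/s × 5.32e-05 s = 19684 bits.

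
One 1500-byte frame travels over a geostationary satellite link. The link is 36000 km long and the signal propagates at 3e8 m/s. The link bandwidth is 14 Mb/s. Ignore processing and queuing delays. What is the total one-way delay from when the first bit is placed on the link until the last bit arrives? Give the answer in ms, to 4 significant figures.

120.9 ms

L = 1500 × 8 = 12000 bits.
Transmission delay = L/R = 12000 / 14000000 = 0.857143 ms.
Propagation delay = d/s = 36000000 m / 300000000 m/s = 120 ms.
Total = 120.9 ms.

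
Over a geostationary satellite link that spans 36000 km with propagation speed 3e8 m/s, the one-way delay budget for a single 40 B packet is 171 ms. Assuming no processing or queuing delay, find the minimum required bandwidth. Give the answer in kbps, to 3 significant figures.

L = 320 bits.
Propagation delay = 36000000 / 300000000 = 120 ms.
Transmission budget = 171 − 120 = 51 ms.
R ≥ L / t_tx = 320 bits / 0.051 s = 6.27 kbps.

6.27 kbps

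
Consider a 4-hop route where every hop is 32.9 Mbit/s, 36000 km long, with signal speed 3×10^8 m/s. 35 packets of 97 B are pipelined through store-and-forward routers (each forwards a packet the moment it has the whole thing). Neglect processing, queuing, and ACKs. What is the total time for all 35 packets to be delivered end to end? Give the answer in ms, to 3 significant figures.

481 ms

Per-hop transmission t_tx = L/R = 776/32900000 = 0.0235866 ms.
Per-hop propagation t_prop = 36000000/300000000 = 120 ms.
Pipeline fill: first packet needs 4·t_tx to clear all hops; remaining 34 packets each add one t_tx.
Total = (4+35-1)·t_tx + 4·t_prop = 38·0.0235866 + 4·120 = 481 ms.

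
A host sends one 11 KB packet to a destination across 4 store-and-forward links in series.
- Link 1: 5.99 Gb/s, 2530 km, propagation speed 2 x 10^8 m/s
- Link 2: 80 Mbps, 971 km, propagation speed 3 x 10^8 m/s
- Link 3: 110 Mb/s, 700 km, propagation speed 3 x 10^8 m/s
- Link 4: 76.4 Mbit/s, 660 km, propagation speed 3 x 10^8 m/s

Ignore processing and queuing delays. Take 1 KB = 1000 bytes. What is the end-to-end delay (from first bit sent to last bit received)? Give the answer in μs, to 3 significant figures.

23500 μs

L = 88000 bits.
Transmission delays (L/R per hop): 14.6912, 1100, 800, 1151.83 μs; sum = 3066.52 μs.
Propagation delays (d/s per hop): 12650, 3236.67, 2333.33, 2200 μs; sum = 20420 μs.
End-to-end = 23500 μs.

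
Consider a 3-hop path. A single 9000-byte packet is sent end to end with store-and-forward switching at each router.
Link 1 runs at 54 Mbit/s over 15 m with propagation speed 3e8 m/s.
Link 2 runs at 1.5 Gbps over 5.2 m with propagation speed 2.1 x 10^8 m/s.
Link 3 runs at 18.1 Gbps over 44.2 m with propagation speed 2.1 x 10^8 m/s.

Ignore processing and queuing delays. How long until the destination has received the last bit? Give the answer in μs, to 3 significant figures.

1390 μs

L = 9000 × 8 = 72000 bits.
Transmission delays (L/R per hop): 1333.33, 48, 3.9779 μs; sum = 1385.31 μs.
Propagation delays (d/s per hop): 0.05, 0.0247619, 0.210476 μs; sum = 0.285238 μs.
End-to-end = 1390 μs.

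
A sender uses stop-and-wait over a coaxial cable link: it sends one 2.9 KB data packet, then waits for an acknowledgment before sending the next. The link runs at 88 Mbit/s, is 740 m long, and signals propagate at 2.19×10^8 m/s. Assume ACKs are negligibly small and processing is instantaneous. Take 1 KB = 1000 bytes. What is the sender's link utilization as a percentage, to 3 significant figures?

t_tx = L/R = 23200/88000000 = 0.000263636 s.
t_prop = 740/219000000 = 3.379e-06 s; RTT = 6.75799e-06 s.
Cycle = t_tx + RTT = 0.000270394 s.
Utilization = t_tx / cycle = 0.000263636/0.000270394 = 97.5 %.

97.5 %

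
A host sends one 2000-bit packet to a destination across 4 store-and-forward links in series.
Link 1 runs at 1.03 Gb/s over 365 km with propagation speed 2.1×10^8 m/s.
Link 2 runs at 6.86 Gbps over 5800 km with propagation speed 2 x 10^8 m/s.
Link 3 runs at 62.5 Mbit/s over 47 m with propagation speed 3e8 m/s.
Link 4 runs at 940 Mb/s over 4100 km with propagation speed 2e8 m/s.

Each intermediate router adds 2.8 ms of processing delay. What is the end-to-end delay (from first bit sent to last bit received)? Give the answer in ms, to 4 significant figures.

59.67 ms

Transmission delays (L/R per hop): 0.00194175, 0.000291545, 0.032, 0.00212766 ms; sum = 0.036361 ms.
Propagation delays (d/s per hop): 1.7381, 29, 0.000156667, 20.5 ms; sum = 51.2383 ms.
Processing at 3 router(s): 3 × 2.8 ms = 8.4 ms.
End-to-end = 59.67 ms.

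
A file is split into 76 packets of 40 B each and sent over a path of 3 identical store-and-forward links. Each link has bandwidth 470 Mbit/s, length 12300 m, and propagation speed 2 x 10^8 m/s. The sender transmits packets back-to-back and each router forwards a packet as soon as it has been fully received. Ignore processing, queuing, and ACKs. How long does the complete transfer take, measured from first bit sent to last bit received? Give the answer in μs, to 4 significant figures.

237.6 μs

Per-hop transmission t_tx = L/R = 320/470000000 = 0.680851 μs.
Per-hop propagation t_prop = 12300/200000000 = 61.5 μs.
Pipeline fill: first packet needs 3·t_tx to clear all hops; remaining 75 packets each add one t_tx.
Total = (3+76-1)·t_tx + 3·t_prop = 78·0.680851 + 3·61.5 = 237.6 μs.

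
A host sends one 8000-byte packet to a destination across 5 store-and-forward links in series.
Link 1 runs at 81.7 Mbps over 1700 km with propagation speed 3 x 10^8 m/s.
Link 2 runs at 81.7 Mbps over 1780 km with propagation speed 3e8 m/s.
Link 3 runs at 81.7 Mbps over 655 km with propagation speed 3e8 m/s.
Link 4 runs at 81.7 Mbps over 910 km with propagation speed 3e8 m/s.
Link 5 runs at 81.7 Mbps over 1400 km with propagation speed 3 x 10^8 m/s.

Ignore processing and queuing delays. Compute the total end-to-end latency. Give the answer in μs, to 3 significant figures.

L = 8000 × 8 = 64000 bits.
Transmission delay per hop = L/R = 64000/81700000 = 783.354 μs; 5 hops → 3916.77 μs.
Propagation delays (d/s per hop): 5666.67, 5933.33, 2183.33, 3033.33, 4666.67 μs; sum = 21483.3 μs.
End-to-end = 25400 μs.

25400 μs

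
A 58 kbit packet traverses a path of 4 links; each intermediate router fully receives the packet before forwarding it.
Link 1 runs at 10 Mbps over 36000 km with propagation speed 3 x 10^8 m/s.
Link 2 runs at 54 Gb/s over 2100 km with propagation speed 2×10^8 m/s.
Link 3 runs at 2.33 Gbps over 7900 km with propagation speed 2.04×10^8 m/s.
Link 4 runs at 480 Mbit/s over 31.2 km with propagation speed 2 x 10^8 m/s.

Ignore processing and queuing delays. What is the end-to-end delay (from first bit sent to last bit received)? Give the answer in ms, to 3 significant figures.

175 ms

L = 58000 bits.
Transmission delays (L/R per hop): 5.8, 0.00107407, 0.0248927, 0.120833 ms; sum = 5.9468 ms.
Propagation delays (d/s per hop): 120, 10.5, 38.7255, 0.156 ms; sum = 169.381 ms.
End-to-end = 175 ms.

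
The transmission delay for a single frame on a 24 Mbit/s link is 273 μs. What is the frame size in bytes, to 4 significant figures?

L = R × t_tx = 24000000 b/s × 0.000273 s = 6552 bits.
In bytes: 6552 / 8 = 819.0 bytes.

819.0 bytes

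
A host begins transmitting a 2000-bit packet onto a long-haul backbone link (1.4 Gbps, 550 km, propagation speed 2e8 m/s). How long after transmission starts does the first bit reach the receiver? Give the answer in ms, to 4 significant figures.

First bit experiences only propagation delay: d/s = 550000/200000000 = 2.750 ms.

2.750 ms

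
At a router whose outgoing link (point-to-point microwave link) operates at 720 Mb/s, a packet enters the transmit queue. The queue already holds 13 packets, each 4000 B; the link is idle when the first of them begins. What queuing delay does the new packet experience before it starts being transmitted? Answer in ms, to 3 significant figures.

Each queued packet: L/R = 32000/720000000 = 0.0444444 ms.
13 queued → 0.577778 ms.
Queuing delay = 0.578 ms.

0.578 ms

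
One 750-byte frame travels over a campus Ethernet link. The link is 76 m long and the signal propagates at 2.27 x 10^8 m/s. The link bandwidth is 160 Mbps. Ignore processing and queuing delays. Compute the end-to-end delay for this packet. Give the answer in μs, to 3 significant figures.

37.8 μs

L = 750 × 8 = 6000 bits.
Transmission delay = L/R = 6000 / 160000000 = 37.5 μs.
Propagation delay = d/s = 76 m / 227000000 m/s = 0.334802 μs.
Total = 37.8 μs.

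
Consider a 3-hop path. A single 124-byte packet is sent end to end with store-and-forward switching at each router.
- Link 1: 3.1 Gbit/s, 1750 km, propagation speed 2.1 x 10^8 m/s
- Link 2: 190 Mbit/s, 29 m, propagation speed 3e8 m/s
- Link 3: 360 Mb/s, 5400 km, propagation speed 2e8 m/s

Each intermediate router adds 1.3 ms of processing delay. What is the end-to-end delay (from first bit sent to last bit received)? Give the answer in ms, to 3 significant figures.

37.9 ms

L = 124 × 8 = 992 bits.
Transmission delays (L/R per hop): 0.00032, 0.00522105, 0.00275556 ms; sum = 0.00829661 ms.
Propagation delays (d/s per hop): 8.33333, 9.66667e-05, 27 ms; sum = 35.3334 ms.
Processing at 2 router(s): 2 × 1.3 ms = 2.6 ms.
End-to-end = 37.9 ms.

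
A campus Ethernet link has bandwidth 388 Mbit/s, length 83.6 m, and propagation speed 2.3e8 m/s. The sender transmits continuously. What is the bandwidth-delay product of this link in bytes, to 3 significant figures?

17.6 bytes

Propagation delay = 83.6 / 2.3e+08 = 3.63478e-07 s.
BDP = R × t_prop = 388000000 × 3.63478e-07 = 141.03 bits.
In bytes: 141.03/8 = 17.6 bytes.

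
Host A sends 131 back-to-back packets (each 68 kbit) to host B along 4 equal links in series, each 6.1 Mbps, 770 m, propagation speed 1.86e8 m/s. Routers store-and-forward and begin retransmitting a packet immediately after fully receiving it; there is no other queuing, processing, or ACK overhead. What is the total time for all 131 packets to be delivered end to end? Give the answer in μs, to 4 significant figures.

Per-hop transmission t_tx = L/R = 68000/6100000 = 11147.5 μs.
Per-hop propagation t_prop = 770/186000000 = 4.13978 μs.
Pipeline fill: first packet needs 4·t_tx to clear all hops; remaining 130 packets each add one t_tx.
Total = (4+131-1)·t_tx + 4·t_prop = 134·11147.5 + 4·4.13978 = 1494000 μs.

1494000 μs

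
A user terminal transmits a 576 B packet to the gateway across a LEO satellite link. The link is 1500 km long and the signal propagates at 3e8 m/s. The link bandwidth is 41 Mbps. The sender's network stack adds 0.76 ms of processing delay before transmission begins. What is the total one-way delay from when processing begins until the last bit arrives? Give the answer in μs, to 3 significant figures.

5870 μs

L = 576 × 8 = 4608 bits.
Transmission delay = L/R = 4608 / 41000000 = 112.39 μs.
Propagation delay = d/s = 1500000 m / 300000000 m/s = 5000 μs.
Plus processing delay 0.76 ms = 760 μs.
Total = 5870 μs.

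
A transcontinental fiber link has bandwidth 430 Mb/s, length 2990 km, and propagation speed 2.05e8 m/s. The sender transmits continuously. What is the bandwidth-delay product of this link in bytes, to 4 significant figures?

784000 bytes

Propagation delay = 2990000 / 2.05e+08 = 0.0145854 s.
BDP = R × t_prop = 430000000 × 0.0145854 = 6271710 bits.
In bytes: 6271710/8 = 784000 bytes.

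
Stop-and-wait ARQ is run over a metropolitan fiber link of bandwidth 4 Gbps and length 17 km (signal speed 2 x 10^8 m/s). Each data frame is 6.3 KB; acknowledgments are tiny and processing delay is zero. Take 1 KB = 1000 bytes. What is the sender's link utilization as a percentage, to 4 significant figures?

t_tx = L/R = 50400/4000000000 = 1.26e-05 s.
t_prop = 17000/200000000 = 8.5e-05 s; RTT = 0.00017 s.
Cycle = t_tx + RTT = 0.0001826 s.
Utilization = t_tx / cycle = 1.26e-05/0.0001826 = 6.900 %.

6.900 %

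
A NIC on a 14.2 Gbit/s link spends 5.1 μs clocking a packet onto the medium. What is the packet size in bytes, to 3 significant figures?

9050 bytes

L = R × t_tx = 14200000000 b/s × 5.1e-06 s = 72420 bits.
In bytes: 72420 / 8 = 9050 bytes.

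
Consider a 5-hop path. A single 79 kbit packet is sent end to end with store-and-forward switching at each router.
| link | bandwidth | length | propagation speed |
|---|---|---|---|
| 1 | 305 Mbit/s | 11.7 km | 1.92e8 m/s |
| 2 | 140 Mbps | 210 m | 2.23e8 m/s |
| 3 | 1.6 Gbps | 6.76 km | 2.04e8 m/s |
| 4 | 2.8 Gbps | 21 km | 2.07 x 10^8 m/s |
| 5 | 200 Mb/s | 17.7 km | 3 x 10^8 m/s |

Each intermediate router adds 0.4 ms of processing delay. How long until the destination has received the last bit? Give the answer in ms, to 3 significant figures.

L = 79000 bits.
Transmission delays (L/R per hop): 0.259016, 0.564286, 0.049375, 0.0282143, 0.395 ms; sum = 1.29589 ms.
Propagation delays (d/s per hop): 0.0609375, 0.000941704, 0.0331373, 0.101449, 0.059 ms; sum = 0.255466 ms.
Processing at 4 router(s): 4 × 0.4 ms = 1.6 ms.
End-to-end = 3.15 ms.

3.15 ms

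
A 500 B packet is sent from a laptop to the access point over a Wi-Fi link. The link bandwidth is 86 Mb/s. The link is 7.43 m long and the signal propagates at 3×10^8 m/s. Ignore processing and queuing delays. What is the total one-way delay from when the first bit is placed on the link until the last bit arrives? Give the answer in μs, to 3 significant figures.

46.5 μs

L = 500 × 8 = 4000 bits.
Transmission delay = L/R = 4000 / 86000000 = 46.5116 μs.
Propagation delay = d/s = 7.43 m / 300000000 m/s = 0.0247667 μs.
Total = 46.5 μs.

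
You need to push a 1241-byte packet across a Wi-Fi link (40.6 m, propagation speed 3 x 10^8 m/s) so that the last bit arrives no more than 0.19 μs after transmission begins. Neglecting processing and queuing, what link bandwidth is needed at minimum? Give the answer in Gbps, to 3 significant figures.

L = 9928 bits.
Propagation delay = 40.6 / 300000000 = 0.135333 μs.
Transmission budget = 0.19 − 0.135333 = 0.0546667 μs.
R ≥ L / t_tx = 9928 bits / 5.46667e-08 s = 182 Gbps.

182 Gbps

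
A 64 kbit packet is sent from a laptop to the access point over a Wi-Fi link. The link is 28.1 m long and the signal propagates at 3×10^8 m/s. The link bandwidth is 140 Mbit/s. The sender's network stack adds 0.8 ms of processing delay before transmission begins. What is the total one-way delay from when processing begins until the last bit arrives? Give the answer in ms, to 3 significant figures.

L = 64000 bits.
Transmission delay = L/R = 64000 / 140000000 = 0.457143 ms.
Propagation delay = d/s = 28.1 m / 300000000 m/s = 9.36667e-05 ms.
Plus processing delay 0.8 ms = 0.8 ms.
Total = 1.26 ms.

1.26 ms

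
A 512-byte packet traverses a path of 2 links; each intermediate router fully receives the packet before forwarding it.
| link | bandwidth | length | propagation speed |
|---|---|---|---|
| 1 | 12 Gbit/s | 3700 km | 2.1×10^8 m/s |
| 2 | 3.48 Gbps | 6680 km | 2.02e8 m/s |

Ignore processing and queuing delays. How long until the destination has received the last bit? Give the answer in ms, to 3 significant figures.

L = 512 × 8 = 4096 bits.
Transmission delays (L/R per hop): 0.000341333, 0.00117701 ms; sum = 0.00151834 ms.
Propagation delays (d/s per hop): 17.619, 33.0693 ms; sum = 50.6884 ms.
End-to-end = 50.7 ms.

50.7 ms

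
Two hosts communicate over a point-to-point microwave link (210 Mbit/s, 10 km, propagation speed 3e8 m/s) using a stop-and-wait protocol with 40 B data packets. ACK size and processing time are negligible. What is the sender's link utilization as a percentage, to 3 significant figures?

t_tx = L/R = 320/210000000 = 1.52381e-06 s.
t_prop = 10000/300000000 = 3.33333e-05 s; RTT = 6.66667e-05 s.
Cycle = t_tx + RTT = 6.81905e-05 s.
Utilization = t_tx / cycle = 1.52381e-06/6.81905e-05 = 2.23 %.

2.23 %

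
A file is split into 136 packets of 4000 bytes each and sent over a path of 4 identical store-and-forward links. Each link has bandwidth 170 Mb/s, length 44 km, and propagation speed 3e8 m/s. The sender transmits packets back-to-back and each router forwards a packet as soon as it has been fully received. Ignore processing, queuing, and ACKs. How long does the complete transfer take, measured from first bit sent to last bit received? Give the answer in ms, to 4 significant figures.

Per-hop transmission t_tx = L/R = 32000/170000000 = 0.188235 ms.
Per-hop propagation t_prop = 44000/300000000 = 0.146667 ms.
Pipeline fill: first packet needs 4·t_tx to clear all hops; remaining 135 packets each add one t_tx.
Total = (4+136-1)·t_tx + 4·t_prop = 139·0.188235 + 4·0.146667 = 26.75 ms.

26.75 ms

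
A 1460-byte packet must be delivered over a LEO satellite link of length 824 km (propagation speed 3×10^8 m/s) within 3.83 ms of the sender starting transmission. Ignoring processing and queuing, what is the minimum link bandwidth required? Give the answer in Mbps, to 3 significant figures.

L = 11680 bits.
Propagation delay = 824000 / 300000000 = 2.74667 ms.
Transmission budget = 3.83 − 2.74667 = 1.08333 ms.
R ≥ L / t_tx = 11680 bits / 0.00108333 s = 10.8 Mbps.

10.8 Mbps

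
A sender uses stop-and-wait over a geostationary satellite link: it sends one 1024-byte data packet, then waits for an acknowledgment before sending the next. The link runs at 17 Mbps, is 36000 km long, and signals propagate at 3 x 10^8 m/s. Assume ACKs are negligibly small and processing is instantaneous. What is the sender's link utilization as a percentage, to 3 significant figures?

t_tx = L/R = 8192/17000000 = 0.000481882 s.
t_prop = 36000000/300000000 = 0.12 s; RTT = 0.24 s.
Cycle = t_tx + RTT = 0.240482 s.
Utilization = t_tx / cycle = 0.000481882/0.240482 = 0.200 %.

0.200 %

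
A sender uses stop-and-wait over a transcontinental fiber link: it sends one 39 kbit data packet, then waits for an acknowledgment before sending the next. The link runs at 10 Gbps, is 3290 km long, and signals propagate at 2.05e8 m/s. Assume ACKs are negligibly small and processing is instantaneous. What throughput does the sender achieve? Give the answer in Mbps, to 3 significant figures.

1.21 Mbps

t_tx = L/R = 39000/10000000000 = 3.9e-06 s.
t_prop = 3290000/2.05e+08 = 0.0160488 s; RTT = 0.0320976 s.
Cycle = t_tx + RTT = 0.0321015 s.
Throughput = L / cycle = 39000 / 0.0321015 = 1.21 Mbps.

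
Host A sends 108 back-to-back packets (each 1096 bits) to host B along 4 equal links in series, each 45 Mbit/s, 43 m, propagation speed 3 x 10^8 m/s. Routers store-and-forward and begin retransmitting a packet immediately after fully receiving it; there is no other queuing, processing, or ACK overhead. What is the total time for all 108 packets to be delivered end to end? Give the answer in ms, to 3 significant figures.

2.70 ms

Per-hop transmission t_tx = L/R = 1096/45000000 = 0.0243556 ms.
Per-hop propagation t_prop = 43/300000000 = 0.000143333 ms.
Pipeline fill: first packet needs 4·t_tx to clear all hops; remaining 107 packets each add one t_tx.
Total = (4+108-1)·t_tx + 4·t_prop = 111·0.0243556 + 4·0.000143333 = 2.70 ms.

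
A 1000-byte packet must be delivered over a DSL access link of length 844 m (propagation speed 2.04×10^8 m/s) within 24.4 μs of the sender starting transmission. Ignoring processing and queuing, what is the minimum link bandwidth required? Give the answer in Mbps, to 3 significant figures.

395 Mbps

L = 8000 bits.
Propagation delay = 844 / 204000000 = 4.13725 μs.
Transmission budget = 24.4 − 4.13725 = 20.2627 μs.
R ≥ L / t_tx = 8000 bits / 2.02627e-05 s = 395 Mbps.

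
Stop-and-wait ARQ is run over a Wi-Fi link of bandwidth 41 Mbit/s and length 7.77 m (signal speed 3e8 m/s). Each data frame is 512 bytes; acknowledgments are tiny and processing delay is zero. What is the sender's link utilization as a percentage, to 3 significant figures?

t_tx = L/R = 4096/41000000 = 9.99024e-05 s.
t_prop = 7.77/300000000 = 2.59e-08 s; RTT = 5.18e-08 s.
Cycle = t_tx + RTT = 9.99542e-05 s.
Utilization = t_tx / cycle = 9.99024e-05/9.99542e-05 = 99.9 %.

99.9 %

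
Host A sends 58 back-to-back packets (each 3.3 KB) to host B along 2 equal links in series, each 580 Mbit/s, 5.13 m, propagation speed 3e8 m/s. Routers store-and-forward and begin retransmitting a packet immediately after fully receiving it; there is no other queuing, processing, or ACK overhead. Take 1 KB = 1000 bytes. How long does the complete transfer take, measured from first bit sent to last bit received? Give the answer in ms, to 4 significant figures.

Per-hop transmission t_tx = L/R = 26400/580000000 = 0.0455172 ms.
Per-hop propagation t_prop = 5.13/300000000 = 1.71e-05 ms.
Pipeline fill: first packet needs 2·t_tx to clear all hops; remaining 57 packets each add one t_tx.
Total = (2+58-1)·t_tx + 2·t_prop = 59·0.0455172 + 2·1.71e-05 = 2.686 ms.

2.686 ms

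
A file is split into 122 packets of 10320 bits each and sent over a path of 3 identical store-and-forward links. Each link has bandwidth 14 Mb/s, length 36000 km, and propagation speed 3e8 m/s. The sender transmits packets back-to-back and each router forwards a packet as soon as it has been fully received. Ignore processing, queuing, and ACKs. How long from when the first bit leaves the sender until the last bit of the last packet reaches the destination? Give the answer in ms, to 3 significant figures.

Per-hop transmission t_tx = L/R = 10320/14000000 = 0.737143 ms.
Per-hop propagation t_prop = 36000000/300000000 = 120 ms.
Pipeline fill: first packet needs 3·t_tx to clear all hops; remaining 121 packets each add one t_tx.
Total = (3+122-1)·t_tx + 3·t_prop = 124·0.737143 + 3·120 = 451 ms.

451 ms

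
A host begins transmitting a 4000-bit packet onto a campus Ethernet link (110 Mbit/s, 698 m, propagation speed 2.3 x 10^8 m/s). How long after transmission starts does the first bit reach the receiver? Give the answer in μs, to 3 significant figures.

3.03 μs

First bit experiences only propagation delay: d/s = 698/2.3e+08 = 3.03 μs.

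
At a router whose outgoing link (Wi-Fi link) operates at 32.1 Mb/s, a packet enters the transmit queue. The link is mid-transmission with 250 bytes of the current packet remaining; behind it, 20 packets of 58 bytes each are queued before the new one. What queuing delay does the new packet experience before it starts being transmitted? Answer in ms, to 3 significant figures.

Each queued packet: L/R = 464/32100000 = 0.0144548 ms.
20 queued → 0.289097 ms.
Plus remaining 2000 bits of current packet: 0.0623053 ms.
Queuing delay = 0.351 ms.

0.351 ms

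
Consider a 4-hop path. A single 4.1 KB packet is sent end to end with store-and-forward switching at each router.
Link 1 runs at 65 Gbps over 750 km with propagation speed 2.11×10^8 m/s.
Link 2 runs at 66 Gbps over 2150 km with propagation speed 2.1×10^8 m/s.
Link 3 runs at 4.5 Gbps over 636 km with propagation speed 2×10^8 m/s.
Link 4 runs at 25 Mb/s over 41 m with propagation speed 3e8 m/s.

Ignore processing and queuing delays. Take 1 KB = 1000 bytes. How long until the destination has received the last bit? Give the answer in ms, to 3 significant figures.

18.3 ms

L = 32800 bits.
Transmission delays (L/R per hop): 0.000504615, 0.00049697, 0.00728889, 1.312 ms; sum = 1.32029 ms.
Propagation delays (d/s per hop): 3.5545, 10.2381, 3.18, 0.000136667 ms; sum = 16.9727 ms.
End-to-end = 18.3 ms.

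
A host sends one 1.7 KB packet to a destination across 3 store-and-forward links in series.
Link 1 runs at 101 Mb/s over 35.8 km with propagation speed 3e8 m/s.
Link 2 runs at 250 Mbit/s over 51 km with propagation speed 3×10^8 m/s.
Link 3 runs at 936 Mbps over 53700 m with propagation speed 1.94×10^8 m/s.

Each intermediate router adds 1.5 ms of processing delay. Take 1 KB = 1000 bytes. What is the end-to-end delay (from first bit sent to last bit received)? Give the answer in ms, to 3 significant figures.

L = 13600 bits.
Transmission delays (L/R per hop): 0.134653, 0.0544, 0.0145299 ms; sum = 0.203583 ms.
Propagation delays (d/s per hop): 0.119333, 0.17, 0.276804 ms; sum = 0.566137 ms.
Processing at 2 router(s): 2 × 1.5 ms = 3 ms.
End-to-end = 3.77 ms.

3.77 ms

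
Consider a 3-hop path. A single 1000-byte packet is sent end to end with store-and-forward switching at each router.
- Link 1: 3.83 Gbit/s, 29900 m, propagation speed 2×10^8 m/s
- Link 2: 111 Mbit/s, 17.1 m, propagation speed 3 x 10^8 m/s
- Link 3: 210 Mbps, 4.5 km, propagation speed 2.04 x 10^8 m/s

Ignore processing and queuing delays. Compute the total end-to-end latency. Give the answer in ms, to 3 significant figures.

L = 1000 × 8 = 8000 bits.
Transmission delays (L/R per hop): 0.00208877, 0.0720721, 0.0380952 ms; sum = 0.112256 ms.
Propagation delays (d/s per hop): 0.1495, 5.7e-05, 0.0220588 ms; sum = 0.171616 ms.
End-to-end = 0.284 ms.

0.284 ms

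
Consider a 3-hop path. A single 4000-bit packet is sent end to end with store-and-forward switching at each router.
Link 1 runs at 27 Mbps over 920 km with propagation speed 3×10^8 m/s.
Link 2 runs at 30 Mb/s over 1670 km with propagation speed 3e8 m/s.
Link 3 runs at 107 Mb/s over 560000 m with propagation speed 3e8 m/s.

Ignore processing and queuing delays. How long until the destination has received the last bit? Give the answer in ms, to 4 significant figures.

10.82 ms

Transmission delays (L/R per hop): 0.148148, 0.133333, 0.0373832 ms; sum = 0.318865 ms.
Propagation delays (d/s per hop): 3.06667, 5.56667, 1.86667 ms; sum = 10.5 ms.
End-to-end = 10.82 ms.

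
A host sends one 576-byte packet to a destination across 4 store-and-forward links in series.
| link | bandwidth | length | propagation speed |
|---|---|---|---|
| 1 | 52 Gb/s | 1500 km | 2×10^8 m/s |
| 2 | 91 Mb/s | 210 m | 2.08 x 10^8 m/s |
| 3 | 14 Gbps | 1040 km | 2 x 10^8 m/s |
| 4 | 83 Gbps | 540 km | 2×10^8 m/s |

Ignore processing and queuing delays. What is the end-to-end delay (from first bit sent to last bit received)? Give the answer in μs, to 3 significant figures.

L = 576 × 8 = 4608 bits.
Transmission delays (L/R per hop): 0.0886154, 50.6374, 0.329143, 0.0555181 μs; sum = 51.1106 μs.
Propagation delays (d/s per hop): 7500, 1.00962, 5200, 2700 μs; sum = 15401 μs.
End-to-end = 15500 μs.

15500 μs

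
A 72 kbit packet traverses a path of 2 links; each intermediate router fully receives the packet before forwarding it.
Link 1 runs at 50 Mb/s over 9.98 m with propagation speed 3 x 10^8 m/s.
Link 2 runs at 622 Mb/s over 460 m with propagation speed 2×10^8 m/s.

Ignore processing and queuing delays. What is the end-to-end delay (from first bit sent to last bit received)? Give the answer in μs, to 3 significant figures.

L = 72000 bits.
Transmission delays (L/R per hop): 1440, 115.756 μs; sum = 1555.76 μs.
Propagation delays (d/s per hop): 0.0332667, 2.3 μs; sum = 2.33327 μs.
End-to-end = 1560 μs.

1560 μs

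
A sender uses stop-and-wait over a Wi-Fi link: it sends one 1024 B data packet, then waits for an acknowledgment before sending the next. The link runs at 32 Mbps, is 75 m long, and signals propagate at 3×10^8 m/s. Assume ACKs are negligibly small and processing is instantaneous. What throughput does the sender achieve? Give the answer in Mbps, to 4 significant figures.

31.94 Mbps

t_tx = L/R = 8192/32000000 = 0.000256 s.
t_prop = 75/300000000 = 2.5e-07 s; RTT = 5e-07 s.
Cycle = t_tx + RTT = 0.0002565 s.
Throughput = L / cycle = 8192 / 0.0002565 = 31.94 Mbps.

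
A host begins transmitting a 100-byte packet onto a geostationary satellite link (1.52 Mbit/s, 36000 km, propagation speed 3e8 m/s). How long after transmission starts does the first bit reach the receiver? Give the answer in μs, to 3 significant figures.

120000 μs

First bit experiences only propagation delay: d/s = 36000000/300000000 = 120000 μs.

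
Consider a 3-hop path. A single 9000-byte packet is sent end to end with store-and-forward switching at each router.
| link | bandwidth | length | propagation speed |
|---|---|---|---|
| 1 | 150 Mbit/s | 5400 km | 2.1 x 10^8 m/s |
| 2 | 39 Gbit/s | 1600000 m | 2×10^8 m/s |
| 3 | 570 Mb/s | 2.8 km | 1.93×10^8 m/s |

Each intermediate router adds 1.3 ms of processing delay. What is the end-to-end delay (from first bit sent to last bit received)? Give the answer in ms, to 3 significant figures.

36.9 ms

L = 9000 × 8 = 72000 bits.
Transmission delays (L/R per hop): 0.48, 0.00184615, 0.126316 ms; sum = 0.608162 ms.
Propagation delays (d/s per hop): 25.7143, 8, 0.0145078 ms; sum = 33.7288 ms.
Processing at 2 router(s): 2 × 1.3 ms = 2.6 ms.
End-to-end = 36.9 ms.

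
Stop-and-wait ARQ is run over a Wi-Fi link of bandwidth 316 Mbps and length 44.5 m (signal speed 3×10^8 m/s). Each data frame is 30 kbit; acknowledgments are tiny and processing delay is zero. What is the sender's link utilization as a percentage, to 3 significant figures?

99.7 %

t_tx = L/R = 30000/316000000 = 9.49367e-05 s.
t_prop = 44.5/300000000 = 1.48333e-07 s; RTT = 2.96667e-07 s.
Cycle = t_tx + RTT = 9.52334e-05 s.
Utilization = t_tx / cycle = 9.49367e-05/9.52334e-05 = 99.7 %.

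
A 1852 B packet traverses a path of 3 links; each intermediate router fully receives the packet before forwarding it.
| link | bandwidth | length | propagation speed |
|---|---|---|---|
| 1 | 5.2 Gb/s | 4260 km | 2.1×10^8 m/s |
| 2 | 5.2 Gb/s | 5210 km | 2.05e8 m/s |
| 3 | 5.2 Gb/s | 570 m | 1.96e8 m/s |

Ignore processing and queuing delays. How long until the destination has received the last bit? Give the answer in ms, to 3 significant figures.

45.7 ms

L = 1852 × 8 = 14816 bits.
Transmission delay per hop = L/R = 14816/5200000000 = 0.00284923 ms; 3 hops → 0.00854769 ms.
Propagation delays (d/s per hop): 20.2857, 25.4146, 0.00290816 ms; sum = 45.7033 ms.
End-to-end = 45.7 ms.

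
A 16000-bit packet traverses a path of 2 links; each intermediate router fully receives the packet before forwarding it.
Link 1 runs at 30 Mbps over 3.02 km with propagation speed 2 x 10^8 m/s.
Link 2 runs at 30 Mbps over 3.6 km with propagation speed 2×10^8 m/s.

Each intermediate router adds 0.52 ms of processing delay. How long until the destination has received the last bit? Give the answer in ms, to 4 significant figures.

Transmission delay per hop = L/R = 16000/30000000 = 0.533333 ms; 2 hops → 1.06667 ms.
Propagation delays (d/s per hop): 0.0151, 0.018 ms; sum = 0.0331 ms.
Processing at 1 router(s): 1 × 0.52 ms = 0.52 ms.
End-to-end = 1.620 ms.

1.620 ms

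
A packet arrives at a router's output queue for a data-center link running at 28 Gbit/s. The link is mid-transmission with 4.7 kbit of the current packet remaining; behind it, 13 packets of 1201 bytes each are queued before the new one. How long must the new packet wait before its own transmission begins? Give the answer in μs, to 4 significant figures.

Each queued packet: L/R = 9608/28000000000 = 0.343143 μs.
13 queued → 4.46086 μs.
Plus remaining 4700 bits of current packet: 0.167857 μs.
Queuing delay = 4.629 μs.

4.629 μs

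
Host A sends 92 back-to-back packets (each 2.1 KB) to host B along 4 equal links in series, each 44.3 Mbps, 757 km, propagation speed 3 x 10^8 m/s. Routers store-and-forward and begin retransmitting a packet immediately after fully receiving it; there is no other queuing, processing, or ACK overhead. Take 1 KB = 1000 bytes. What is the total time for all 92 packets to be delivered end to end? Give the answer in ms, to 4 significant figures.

46.12 ms

Per-hop transmission t_tx = L/R = 16800/44300000 = 0.379233 ms.
Per-hop propagation t_prop = 757000/300000000 = 2.52333 ms.
Pipeline fill: first packet needs 4·t_tx to clear all hops; remaining 91 packets each add one t_tx.
Total = (4+92-1)·t_tx + 4·t_prop = 95·0.379233 + 4·2.52333 = 46.12 ms.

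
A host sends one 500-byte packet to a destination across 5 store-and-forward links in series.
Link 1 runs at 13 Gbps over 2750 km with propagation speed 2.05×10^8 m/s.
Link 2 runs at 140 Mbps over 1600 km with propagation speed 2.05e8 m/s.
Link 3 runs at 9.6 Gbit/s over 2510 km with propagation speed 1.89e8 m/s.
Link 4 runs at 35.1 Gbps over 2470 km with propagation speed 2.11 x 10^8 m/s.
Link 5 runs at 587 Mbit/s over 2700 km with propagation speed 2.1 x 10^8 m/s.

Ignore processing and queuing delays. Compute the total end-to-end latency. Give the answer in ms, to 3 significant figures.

59.1 ms

L = 500 × 8 = 4000 bits.
Transmission delays (L/R per hop): 0.000307692, 0.0285714, 0.000416667, 0.00011396, 0.00681431 ms; sum = 0.0362241 ms.
Propagation delays (d/s per hop): 13.4146, 7.80488, 13.2804, 11.7062, 12.8571 ms; sum = 59.0632 ms.
End-to-end = 59.1 ms.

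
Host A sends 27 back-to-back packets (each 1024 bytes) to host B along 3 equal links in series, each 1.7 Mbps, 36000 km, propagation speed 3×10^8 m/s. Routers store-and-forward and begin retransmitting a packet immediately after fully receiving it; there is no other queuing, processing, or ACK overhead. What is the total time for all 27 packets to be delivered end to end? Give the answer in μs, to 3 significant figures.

500000 μs

Per-hop transmission t_tx = L/R = 8192/1700000 = 4818.82 μs.
Per-hop propagation t_prop = 36000000/300000000 = 120000 μs.
Pipeline fill: first packet needs 3·t_tx to clear all hops; remaining 26 packets each add one t_tx.
Total = (3+27-1)·t_tx + 3·t_prop = 29·4818.82 + 3·120000 = 500000 μs.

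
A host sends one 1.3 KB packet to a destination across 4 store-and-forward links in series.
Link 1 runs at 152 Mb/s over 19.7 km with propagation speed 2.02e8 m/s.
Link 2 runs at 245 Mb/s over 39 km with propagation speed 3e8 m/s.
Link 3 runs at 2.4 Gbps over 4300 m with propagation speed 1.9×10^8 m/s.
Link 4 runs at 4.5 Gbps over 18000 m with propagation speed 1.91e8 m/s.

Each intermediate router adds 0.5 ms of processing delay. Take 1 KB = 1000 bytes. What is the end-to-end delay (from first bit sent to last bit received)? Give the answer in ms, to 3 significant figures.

L = 10400 bits.
Transmission delays (L/R per hop): 0.0684211, 0.042449, 0.00433333, 0.00231111 ms; sum = 0.117514 ms.
Propagation delays (d/s per hop): 0.0975248, 0.13, 0.0226316, 0.0942408 ms; sum = 0.344397 ms.
Processing at 3 router(s): 3 × 0.5 ms = 1.5 ms.
End-to-end = 1.96 ms.

1.96 ms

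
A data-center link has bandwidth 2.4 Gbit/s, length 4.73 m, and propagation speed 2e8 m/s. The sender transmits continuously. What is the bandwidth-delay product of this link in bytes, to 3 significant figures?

Propagation delay = 4.73 / 200000000 = 2.365e-08 s.
BDP = R × t_prop = 2400000000 × 2.365e-08 = 56.76 bits.
In bytes: 56.76/8 = 7.10 bytes.

7.10 bytes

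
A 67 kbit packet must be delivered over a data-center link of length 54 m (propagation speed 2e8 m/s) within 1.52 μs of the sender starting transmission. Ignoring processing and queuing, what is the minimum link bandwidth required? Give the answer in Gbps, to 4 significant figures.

Propagation delay = 54 / 200000000 = 0.27 μs.
Transmission budget = 1.52 − 0.27 = 1.25 μs.
R ≥ L / t_tx = 67000 bits / 1.25e-06 s = 53.60 Gbps.

53.60 Gbps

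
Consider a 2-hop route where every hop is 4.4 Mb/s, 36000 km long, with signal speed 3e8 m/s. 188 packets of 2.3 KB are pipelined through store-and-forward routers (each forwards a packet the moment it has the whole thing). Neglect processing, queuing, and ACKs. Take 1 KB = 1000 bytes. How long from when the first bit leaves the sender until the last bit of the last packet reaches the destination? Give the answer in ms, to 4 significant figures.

1030 ms

Per-hop transmission t_tx = L/R = 18400/4400000 = 4.18182 ms.
Per-hop propagation t_prop = 36000000/300000000 = 120 ms.
Pipeline fill: first packet needs 2·t_tx to clear all hops; remaining 187 packets each add one t_tx.
Total = (2+188-1)·t_tx + 2·t_prop = 189·4.18182 + 2·120 = 1030 ms.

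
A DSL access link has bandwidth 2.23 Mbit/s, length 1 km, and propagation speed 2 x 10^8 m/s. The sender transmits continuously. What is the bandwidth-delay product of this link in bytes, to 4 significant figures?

1.394 bytes

Propagation delay = 1000 / 200000000 = 5e-06 s.
BDP = R × t_prop = 2230000 × 5e-06 = 11.15 bits.
In bytes: 11.15/8 = 1.394 bytes.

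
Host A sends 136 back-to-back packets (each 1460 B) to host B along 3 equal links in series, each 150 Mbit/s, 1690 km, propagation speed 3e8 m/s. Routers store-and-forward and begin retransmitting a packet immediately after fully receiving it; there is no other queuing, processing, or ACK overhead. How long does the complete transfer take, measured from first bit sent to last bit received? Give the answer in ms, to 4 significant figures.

27.65 ms

Per-hop transmission t_tx = L/R = 11680/150000000 = 0.0778667 ms.
Per-hop propagation t_prop = 1690000/300000000 = 5.63333 ms.
Pipeline fill: first packet needs 3·t_tx to clear all hops; remaining 135 packets each add one t_tx.
Total = (3+136-1)·t_tx + 3·t_prop = 138·0.0778667 + 3·5.63333 = 27.65 ms.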